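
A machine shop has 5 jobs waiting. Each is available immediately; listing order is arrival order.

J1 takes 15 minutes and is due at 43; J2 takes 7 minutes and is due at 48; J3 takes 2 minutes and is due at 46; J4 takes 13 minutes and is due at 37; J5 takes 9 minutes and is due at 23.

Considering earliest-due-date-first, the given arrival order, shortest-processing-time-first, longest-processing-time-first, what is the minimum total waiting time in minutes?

EDD (increasing due date): J5 J4 J1 J3 J2.
J5: waits 0, runs 0→9
J4: waits 9, runs 9→22
J1: waits 22, runs 22→37
J3: waits 37, runs 37→39
J2: waits 39, runs 39→46
Sum = 0+9+22+37+39 = 107.
FIFO (arrival order): J1 J2 J3 J4 J5.
J1: waits 0, runs 0→15
J2: waits 15, runs 15→22
J3: waits 22, runs 22→24
J4: waits 24, runs 24→37
J5: waits 37, runs 37→46
Sum = 0+15+22+24+37 = 98.
SPT (increasing processing time): J3 J2 J5 J4 J1.
J3: waits 0, runs 0→2
J2: waits 2, runs 2→9
J5: waits 9, runs 9→18
J4: waits 18, runs 18→31
J1: waits 31, runs 31→46
Sum = 0+2+9+18+31 = 60.
LPT (decreasing processing time): J1 J4 J5 J2 J3.
J1: waits 0, runs 0→15
J4: waits 15, runs 15→28
J5: waits 28, runs 28→37
J2: waits 37, runs 37→44
J3: waits 44, runs 44→46
Sum = 0+15+28+37+44 = 124.
EDD 107, FIFO 98, SPT 60, LPT 124 → minimum 60.

60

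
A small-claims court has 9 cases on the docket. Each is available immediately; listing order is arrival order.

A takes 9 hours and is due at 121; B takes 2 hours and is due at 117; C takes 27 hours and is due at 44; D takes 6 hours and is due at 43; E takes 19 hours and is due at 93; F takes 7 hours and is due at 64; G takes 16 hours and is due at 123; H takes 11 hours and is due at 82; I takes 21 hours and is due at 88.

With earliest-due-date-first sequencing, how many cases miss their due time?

EDD (increasing due date): D C F H I E B A G.
D: 0→6, due 43, tardiness 0
C: 6→33, due 44, tardiness 0
F: 33→40, due 64, tardiness 0
H: 40→51, due 82, tardiness 0
I: 51→72, due 88, tardiness 0
E: 72→91, due 93, tardiness 0
B: 91→93, due 117, tardiness 0
A: 93→102, due 121, tardiness 0
G: 102→118, due 123, tardiness 0
Late cases: 0.

0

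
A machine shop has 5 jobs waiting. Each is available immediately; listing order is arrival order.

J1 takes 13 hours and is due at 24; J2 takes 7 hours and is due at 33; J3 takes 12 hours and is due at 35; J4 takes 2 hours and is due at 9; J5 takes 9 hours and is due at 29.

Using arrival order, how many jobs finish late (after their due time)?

FIFO (arrival order): J1 J2 J3 J4 J5.
J1: 0→13, due 24, tardiness 0
J2: 13→20, due 33, tardiness 0
J3: 20→32, due 35, tardiness 0
J4: 32→34, due 9, tardiness 25
J5: 34→43, due 29, tardiness 14
Late jobs: 2.

2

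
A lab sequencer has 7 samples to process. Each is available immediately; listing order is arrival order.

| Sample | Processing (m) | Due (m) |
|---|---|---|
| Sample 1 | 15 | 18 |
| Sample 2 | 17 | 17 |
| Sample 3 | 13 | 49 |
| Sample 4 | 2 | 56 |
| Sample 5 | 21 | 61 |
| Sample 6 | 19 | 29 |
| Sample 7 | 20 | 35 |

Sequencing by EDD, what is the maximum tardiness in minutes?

46

EDD (increasing due date): Sample 2 Sample 1 Sample 6 Sample 7 Sample 3 Sample 4 Sample 5.
Sample 2: 0→17, due 17, tardiness 0
Sample 1: 17→32, due 18, tardiness 14
Sample 6: 32→51, due 29, tardiness 22
Sample 7: 51→71, due 35, tardiness 36
Sample 3: 71→84, due 49, tardiness 35
Sample 4: 84→86, due 56, tardiness 30
Sample 5: 86→107, due 61, tardiness 46
Maximum = 46.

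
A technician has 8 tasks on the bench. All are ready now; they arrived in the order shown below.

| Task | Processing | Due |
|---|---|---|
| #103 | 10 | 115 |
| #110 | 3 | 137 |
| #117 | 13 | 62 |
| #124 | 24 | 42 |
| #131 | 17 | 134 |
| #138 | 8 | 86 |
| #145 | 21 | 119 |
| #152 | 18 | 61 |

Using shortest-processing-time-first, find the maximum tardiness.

SPT (increasing processing time): #110 #138 #103 #117 #131 #152 #145 #124.
#110: 0→3, due 137, tardiness 0
#138: 3→11, due 86, tardiness 0
#103: 11→21, due 115, tardiness 0
#117: 21→34, due 62, tardiness 0
#131: 34→51, due 134, tardiness 0
#152: 51→69, due 61, tardiness 8
#145: 69→90, due 119, tardiness 0
#124: 90→114, due 42, tardiness 72
Maximum = 72.

72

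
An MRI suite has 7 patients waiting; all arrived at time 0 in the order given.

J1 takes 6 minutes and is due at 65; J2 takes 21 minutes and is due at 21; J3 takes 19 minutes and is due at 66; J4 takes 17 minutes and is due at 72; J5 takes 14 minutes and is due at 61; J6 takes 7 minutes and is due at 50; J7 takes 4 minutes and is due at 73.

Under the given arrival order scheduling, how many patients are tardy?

FIFO (arrival order): J1 J2 J3 J4 J5 J6 J7.
J1: 0→6, due 65, tardiness 0
J2: 6→27, due 21, tardiness 6
J3: 27→46, due 66, tardiness 0
J4: 46→63, due 72, tardiness 0
J5: 63→77, due 61, tardiness 16
J6: 77→84, due 50, tardiness 34
J7: 84→88, due 73, tardiness 15
Late patients: 4.

4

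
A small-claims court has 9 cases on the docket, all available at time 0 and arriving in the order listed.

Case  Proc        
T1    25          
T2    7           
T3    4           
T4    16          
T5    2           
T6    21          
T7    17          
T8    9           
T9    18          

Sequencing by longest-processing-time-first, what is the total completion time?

LPT (decreasing processing time): T1 T6 T9 T7 T4 T8 T2 T3 T5.
T1: 0→25
T6: 25→46
T9: 46→64
T7: 64→81
T4: 81→97
T8: 97→106
T2: 106→113
T3: 113→117
T5: 117→119
Sum = 25+46+64+81+97+106+113+117+119 = 768.

768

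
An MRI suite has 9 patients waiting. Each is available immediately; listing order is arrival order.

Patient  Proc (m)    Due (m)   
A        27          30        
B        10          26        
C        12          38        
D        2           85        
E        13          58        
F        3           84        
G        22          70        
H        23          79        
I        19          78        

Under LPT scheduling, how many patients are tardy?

LPT (decreasing processing time): A H G I E C B F D.
A: 0→27, due 30, tardiness 0
H: 27→50, due 79, tardiness 0
G: 50→72, due 70, tardiness 2
I: 72→91, due 78, tardiness 13
E: 91→104, due 58, tardiness 46
C: 104→116, due 38, tardiness 78
B: 116→126, due 26, tardiness 100
F: 126→129, due 84, tardiness 45
D: 129→131, due 85, tardiness 46
Late patients: 7.

7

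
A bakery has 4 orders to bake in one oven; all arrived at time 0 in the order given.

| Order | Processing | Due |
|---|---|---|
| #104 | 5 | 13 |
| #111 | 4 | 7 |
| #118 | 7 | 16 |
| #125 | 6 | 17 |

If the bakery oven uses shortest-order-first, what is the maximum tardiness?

6

SPT (increasing processing time): #111 #104 #125 #118.
#111: 0→4, due 7, tardiness 0
#104: 4→9, due 13, tardiness 0
#125: 9→15, due 17, tardiness 0
#118: 15→22, due 16, tardiness 6
Maximum = 6.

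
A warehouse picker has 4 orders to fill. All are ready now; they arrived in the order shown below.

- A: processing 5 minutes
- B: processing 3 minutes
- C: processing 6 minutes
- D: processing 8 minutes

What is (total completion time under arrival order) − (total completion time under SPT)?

2

FIFO (arrival order): A B C D.
A: 0→5
B: 5→8
C: 8→14
D: 14→22
Sum = 5+8+14+22 = 49.
SPT (increasing processing time): B A C D.
B: 0→3
A: 3→8
C: 8→14
D: 14→22
Sum = 3+8+14+22 = 47.
Difference = 49 − 47 = 2.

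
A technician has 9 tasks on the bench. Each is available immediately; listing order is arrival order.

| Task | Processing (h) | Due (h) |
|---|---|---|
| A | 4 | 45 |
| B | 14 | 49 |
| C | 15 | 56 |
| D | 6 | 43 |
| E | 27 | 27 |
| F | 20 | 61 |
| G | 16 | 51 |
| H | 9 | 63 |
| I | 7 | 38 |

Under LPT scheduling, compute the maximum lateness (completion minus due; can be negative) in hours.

73

LPT (decreasing processing time): E F G C B H I D A.
E: 0→27, due 27, lateness 0
F: 27→47, due 61, lateness -14
G: 47→63, due 51, lateness 12
C: 63→78, due 56, lateness 22
B: 78→92, due 49, lateness 43
H: 92→101, due 63, lateness 38
I: 101→108, due 38, lateness 70
D: 108→114, due 43, lateness 71
A: 114→118, due 45, lateness 73
Maximum = 73.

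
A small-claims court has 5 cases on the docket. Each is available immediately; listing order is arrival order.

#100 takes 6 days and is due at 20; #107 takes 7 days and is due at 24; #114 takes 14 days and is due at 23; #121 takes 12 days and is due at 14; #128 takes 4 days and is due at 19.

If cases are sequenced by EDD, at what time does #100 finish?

EDD (increasing due date): #121 #128 #100 #114 #107.
#121: 0→12
#128: 12→16
#100: 16→22

22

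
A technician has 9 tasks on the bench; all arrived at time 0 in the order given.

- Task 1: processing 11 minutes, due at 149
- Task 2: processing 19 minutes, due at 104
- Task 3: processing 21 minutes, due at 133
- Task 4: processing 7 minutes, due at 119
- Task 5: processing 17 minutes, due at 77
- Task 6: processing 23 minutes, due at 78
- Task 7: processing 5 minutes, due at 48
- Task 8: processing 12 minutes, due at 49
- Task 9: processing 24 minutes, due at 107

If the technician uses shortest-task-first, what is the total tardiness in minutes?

69

SPT (increasing processing time): Task 7 Task 4 Task 1 Task 8 Task 5 Task 2 Task 3 Task 6 Task 9.
Task 7: 0→5, due 48, tardiness 0
Task 4: 5→12, due 119, tardiness 0
Task 1: 12→23, due 149, tardiness 0
Task 8: 23→35, due 49, tardiness 0
Task 5: 35→52, due 77, tardiness 0
Task 2: 52→71, due 104, tardiness 0
Task 3: 71→92, due 133, tardiness 0
Task 6: 92→115, due 78, tardiness 37
Task 9: 115→139, due 107, tardiness 32
Sum = 0+0+0+0+0+0+0+37+32 = 69.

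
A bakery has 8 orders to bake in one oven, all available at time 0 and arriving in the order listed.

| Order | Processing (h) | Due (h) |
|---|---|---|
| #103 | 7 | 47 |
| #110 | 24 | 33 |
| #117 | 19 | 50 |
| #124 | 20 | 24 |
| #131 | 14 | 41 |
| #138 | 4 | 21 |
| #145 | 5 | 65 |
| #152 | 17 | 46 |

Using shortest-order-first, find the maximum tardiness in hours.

SPT (increasing processing time): #138 #145 #103 #131 #152 #117 #124 #110.
#138: 0→4, due 21, tardiness 0
#145: 4→9, due 65, tardiness 0
#103: 9→16, due 47, tardiness 0
#131: 16→30, due 41, tardiness 0
#152: 30→47, due 46, tardiness 1
#117: 47→66, due 50, tardiness 16
#124: 66→86, due 24, tardiness 62
#110: 86→110, due 33, tardiness 77
Maximum = 77.

77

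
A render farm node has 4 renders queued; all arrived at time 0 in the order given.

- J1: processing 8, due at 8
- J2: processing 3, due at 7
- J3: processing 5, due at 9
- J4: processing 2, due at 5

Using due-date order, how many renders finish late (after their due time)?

EDD (increasing due date): J4 J2 J1 J3.
J4: 0→2, due 5, tardiness 0
J2: 2→5, due 7, tardiness 0
J1: 5→13, due 8, tardiness 5
J3: 13→18, due 9, tardiness 9
Late renders: 2.

2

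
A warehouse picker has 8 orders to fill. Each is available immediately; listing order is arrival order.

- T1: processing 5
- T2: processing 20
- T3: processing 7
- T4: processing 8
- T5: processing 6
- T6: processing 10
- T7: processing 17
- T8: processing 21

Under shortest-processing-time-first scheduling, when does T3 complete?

18

SPT (increasing processing time): T1 T5 T3 T4 T6 T7 T2 T8.
T1: 0→5
T5: 5→11
T3: 11→18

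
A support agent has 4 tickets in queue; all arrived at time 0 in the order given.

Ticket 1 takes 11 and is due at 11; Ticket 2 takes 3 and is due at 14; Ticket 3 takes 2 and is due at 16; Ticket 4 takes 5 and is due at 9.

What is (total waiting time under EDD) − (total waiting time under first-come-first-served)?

EDD (increasing due date): Ticket 4 Ticket 1 Ticket 2 Ticket 3.
Ticket 4: waits 0, runs 0→5
Ticket 1: waits 5, runs 5→16
Ticket 2: waits 16, runs 16→19
Ticket 3: waits 19, runs 19→21
Sum = 0+5+16+19 = 40.
FIFO (arrival order): Ticket 1 Ticket 2 Ticket 3 Ticket 4.
Ticket 1: waits 0, runs 0→11
Ticket 2: waits 11, runs 11→14
Ticket 3: waits 14, runs 14→16
Ticket 4: waits 16, runs 16→21
Sum = 0+11+14+16 = 41.
Difference = 40 − 41 = -1.

-1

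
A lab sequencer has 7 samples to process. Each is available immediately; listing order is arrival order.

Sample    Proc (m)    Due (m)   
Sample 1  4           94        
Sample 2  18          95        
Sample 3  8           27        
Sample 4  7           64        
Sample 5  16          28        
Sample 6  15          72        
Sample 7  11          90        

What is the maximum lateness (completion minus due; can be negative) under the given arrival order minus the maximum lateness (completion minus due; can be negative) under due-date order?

FIFO (arrival order): Sample 1 Sample 2 Sample 3 Sample 4 Sample 5 Sample 6 Sample 7.
Sample 1: 0→4, due 94, lateness -90
Sample 2: 4→22, due 95, lateness -73
Sample 3: 22→30, due 27, lateness 3
Sample 4: 30→37, due 64, lateness -27
Sample 5: 37→53, due 28, lateness 25
Sample 6: 53→68, due 72, lateness -4
Sample 7: 68→79, due 90, lateness -11
Maximum = 25.
EDD (increasing due date): Sample 3 Sample 5 Sample 4 Sample 6 Sample 7 Sample 1 Sample 2.
Sample 3: 0→8, due 27, lateness -19
Sample 5: 8→24, due 28, lateness -4
Sample 4: 24→31, due 64, lateness -33
Sample 6: 31→46, due 72, lateness -26
Sample 7: 46→57, due 90, lateness -33
Sample 1: 57→61, due 94, lateness -33
Sample 2: 61→79, due 95, lateness -16
Maximum = -4.
Difference = 25 − -4 = 29.

29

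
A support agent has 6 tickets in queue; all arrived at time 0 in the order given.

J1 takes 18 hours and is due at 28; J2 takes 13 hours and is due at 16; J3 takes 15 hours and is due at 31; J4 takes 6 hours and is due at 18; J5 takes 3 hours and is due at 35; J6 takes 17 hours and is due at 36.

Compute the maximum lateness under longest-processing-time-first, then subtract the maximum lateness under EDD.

15

LPT (decreasing processing time): J1 J6 J3 J2 J4 J5.
J1: 0→18, due 28, lateness -10
J6: 18→35, due 36, lateness -1
J3: 35→50, due 31, lateness 19
J2: 50→63, due 16, lateness 47
J4: 63→69, due 18, lateness 51
J5: 69→72, due 35, lateness 37
Maximum = 51.
EDD (increasing due date): J2 J4 J1 J3 J5 J6.
J2: 0→13, due 16, lateness -3
J4: 13→19, due 18, lateness 1
J1: 19→37, due 28, lateness 9
J3: 37→52, due 31, lateness 21
J5: 52→55, due 35, lateness 20
J6: 55→72, due 36, lateness 36
Maximum = 36.
Difference = 51 − 36 = 15.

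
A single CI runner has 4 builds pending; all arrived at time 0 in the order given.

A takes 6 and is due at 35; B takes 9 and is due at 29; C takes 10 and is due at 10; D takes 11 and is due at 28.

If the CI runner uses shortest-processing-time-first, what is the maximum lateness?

SPT (increasing processing time): A B C D.
A: 0→6, due 35, lateness -29
B: 6→15, due 29, lateness -14
C: 15→25, due 10, lateness 15
D: 25→36, due 28, lateness 8
Maximum = 15.

15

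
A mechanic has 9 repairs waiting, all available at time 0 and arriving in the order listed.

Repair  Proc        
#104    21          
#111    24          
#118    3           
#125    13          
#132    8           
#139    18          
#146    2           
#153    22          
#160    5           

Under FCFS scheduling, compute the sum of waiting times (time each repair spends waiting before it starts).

531

FIFO (arrival order): #104 #111 #118 #125 #132 #139 #146 #153 #160.
#104: waits 0, runs 0→21
#111: waits 21, runs 21→45
#118: waits 45, runs 45→48
#125: waits 48, runs 48→61
#132: waits 61, runs 61→69
#139: waits 69, runs 69→87
#146: waits 87, runs 87→89
#153: waits 89, runs 89→111
#160: waits 111, runs 111→116
Sum = 0+21+45+48+61+69+87+89+111 = 531.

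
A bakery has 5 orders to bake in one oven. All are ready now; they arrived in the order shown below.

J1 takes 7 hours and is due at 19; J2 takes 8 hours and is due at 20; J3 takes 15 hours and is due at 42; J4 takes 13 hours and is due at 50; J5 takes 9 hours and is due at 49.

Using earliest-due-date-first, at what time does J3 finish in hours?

30

EDD (increasing due date): J1 J2 J3 J5 J4.
J1: 0→7
J2: 7→15
J3: 15→30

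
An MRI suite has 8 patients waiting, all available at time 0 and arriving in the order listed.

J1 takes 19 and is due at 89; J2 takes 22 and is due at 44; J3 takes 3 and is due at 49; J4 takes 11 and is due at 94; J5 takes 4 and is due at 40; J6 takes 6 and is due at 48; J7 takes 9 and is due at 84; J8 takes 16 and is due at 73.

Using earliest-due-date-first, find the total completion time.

377

EDD (increasing due date): J5 J2 J6 J3 J8 J7 J1 J4.
J5: 0→4
J2: 4→26
J6: 26→32
J3: 32→35
J8: 35→51
J7: 51→60
J1: 60→79
J4: 79→90
Sum = 4+26+32+35+51+60+79+90 = 377.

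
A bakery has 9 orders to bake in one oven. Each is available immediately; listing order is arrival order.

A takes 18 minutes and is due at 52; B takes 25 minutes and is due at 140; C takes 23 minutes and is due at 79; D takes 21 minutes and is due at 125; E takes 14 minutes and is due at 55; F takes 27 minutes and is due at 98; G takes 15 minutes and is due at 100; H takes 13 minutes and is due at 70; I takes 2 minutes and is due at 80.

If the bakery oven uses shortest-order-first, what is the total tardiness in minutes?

97

SPT (increasing processing time): I H E G A D C B F.
I: 0→2, due 80, tardiness 0
H: 2→15, due 70, tardiness 0
E: 15→29, due 55, tardiness 0
G: 29→44, due 100, tardiness 0
A: 44→62, due 52, tardiness 10
D: 62→83, due 125, tardiness 0
C: 83→106, due 79, tardiness 27
B: 106→131, due 140, tardiness 0
F: 131→158, due 98, tardiness 60
Sum = 0+0+0+0+10+0+27+0+60 = 97.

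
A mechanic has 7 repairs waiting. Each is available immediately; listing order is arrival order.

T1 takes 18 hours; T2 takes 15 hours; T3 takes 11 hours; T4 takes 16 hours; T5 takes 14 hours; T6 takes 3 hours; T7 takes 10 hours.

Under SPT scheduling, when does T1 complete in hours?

87

SPT (increasing processing time): T6 T7 T3 T5 T2 T4 T1.
T6: 0→3
T7: 3→13
T3: 13→24
T5: 24→38
T2: 38→53
T4: 53→69
T1: 69→87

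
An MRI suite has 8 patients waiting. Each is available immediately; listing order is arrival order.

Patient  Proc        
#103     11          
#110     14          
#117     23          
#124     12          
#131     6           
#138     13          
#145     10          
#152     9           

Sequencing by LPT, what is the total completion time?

518

LPT (decreasing processing time): #117 #110 #138 #124 #103 #145 #152 #131.
#117: 0→23
#110: 23→37
#138: 37→50
#124: 50→62
#103: 62→73
#145: 73→83
#152: 83→92
#131: 92→98
Sum = 23+37+50+62+73+83+92+98 = 518.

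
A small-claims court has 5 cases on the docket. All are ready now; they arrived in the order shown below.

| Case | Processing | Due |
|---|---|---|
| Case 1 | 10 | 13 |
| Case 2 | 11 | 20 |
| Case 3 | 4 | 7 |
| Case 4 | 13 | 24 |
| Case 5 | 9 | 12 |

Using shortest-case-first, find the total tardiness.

48

SPT (increasing processing time): Case 3 Case 5 Case 1 Case 2 Case 4.
Case 3: 0→4, due 7, tardiness 0
Case 5: 4→13, due 12, tardiness 1
Case 1: 13→23, due 13, tardiness 10
Case 2: 23→34, due 20, tardiness 14
Case 4: 34→47, due 24, tardiness 23
Sum = 0+1+10+14+23 = 48.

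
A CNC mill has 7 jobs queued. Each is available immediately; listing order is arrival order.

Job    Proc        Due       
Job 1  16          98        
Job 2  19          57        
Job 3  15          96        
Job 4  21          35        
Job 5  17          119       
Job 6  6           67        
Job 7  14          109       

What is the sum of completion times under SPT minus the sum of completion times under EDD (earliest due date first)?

SPT (increasing processing time): Job 6 Job 7 Job 3 Job 1 Job 5 Job 2 Job 4.
Job 6: 0→6
Job 7: 6→20
Job 3: 20→35
Job 1: 35→51
Job 5: 51→68
Job 2: 68→87
Job 4: 87→108
Sum = 6+20+35+51+68+87+108 = 375.
EDD (increasing due date): Job 4 Job 2 Job 6 Job 3 Job 1 Job 7 Job 5.
Job 4: 0→21
Job 2: 21→40
Job 6: 40→46
Job 3: 46→61
Job 1: 61→77
Job 7: 77→91
Job 5: 91→108
Sum = 21+40+46+61+77+91+108 = 444.
Difference = 375 − 444 = -69.

-69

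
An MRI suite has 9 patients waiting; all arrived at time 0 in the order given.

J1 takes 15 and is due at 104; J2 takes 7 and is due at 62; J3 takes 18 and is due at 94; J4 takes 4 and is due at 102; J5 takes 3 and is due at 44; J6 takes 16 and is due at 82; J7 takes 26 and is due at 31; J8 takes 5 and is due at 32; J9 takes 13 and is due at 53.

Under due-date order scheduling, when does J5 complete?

34

EDD (increasing due date): J7 J8 J5 J9 J2 J6 J3 J4 J1.
J7: 0→26
J8: 26→31
J5: 31→34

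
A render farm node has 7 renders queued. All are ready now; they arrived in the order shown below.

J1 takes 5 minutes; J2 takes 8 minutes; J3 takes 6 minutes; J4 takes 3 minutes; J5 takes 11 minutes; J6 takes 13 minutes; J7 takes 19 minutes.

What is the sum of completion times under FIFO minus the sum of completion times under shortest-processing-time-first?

12

FIFO (arrival order): J1 J2 J3 J4 J5 J6 J7.
J1: 0→5
J2: 5→13
J3: 13→19
J4: 19→22
J5: 22→33
J6: 33→46
J7: 46→65
Sum = 5+13+19+22+33+46+65 = 203.
SPT (increasing processing time): J4 J1 J3 J2 J5 J6 J7.
J4: 0→3
J1: 3→8
J3: 8→14
J2: 14→22
J5: 22→33
J6: 33→46
J7: 46→65
Sum = 3+8+14+22+33+46+65 = 191.
Difference = 203 − 191 = 12.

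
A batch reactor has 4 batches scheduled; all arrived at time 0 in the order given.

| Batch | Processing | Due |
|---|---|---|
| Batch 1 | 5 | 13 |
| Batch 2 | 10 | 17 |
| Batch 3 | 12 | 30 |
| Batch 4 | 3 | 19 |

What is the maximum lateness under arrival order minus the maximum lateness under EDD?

FIFO (arrival order): Batch 1 Batch 2 Batch 3 Batch 4.
Batch 1: 0→5, due 13, lateness -8
Batch 2: 5→15, due 17, lateness -2
Batch 3: 15→27, due 30, lateness -3
Batch 4: 27→30, due 19, lateness 11
Maximum = 11.
EDD (increasing due date): Batch 1 Batch 2 Batch 4 Batch 3.
Batch 1: 0→5, due 13, lateness -8
Batch 2: 5→15, due 17, lateness -2
Batch 4: 15→18, due 19, lateness -1
Batch 3: 18→30, due 30, lateness 0
Maximum = 0.
Difference = 11 − 0 = 11.

11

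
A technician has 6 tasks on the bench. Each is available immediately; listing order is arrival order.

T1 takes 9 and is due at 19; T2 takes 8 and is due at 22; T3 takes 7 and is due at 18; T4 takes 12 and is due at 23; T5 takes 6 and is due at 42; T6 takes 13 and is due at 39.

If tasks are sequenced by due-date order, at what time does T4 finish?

EDD (increasing due date): T3 T1 T2 T4 T6 T5.
T3: 0→7
T1: 7→16
T2: 16→24
T4: 24→36

36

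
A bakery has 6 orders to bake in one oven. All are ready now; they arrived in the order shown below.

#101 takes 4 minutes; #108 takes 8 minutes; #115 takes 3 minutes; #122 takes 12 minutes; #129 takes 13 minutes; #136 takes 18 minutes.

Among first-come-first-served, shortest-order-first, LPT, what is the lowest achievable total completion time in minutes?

150

FIFO (arrival order): #101 #108 #115 #122 #129 #136.
#101: 0→4
#108: 4→12
#115: 12→15
#122: 15→27
#129: 27→40
#136: 40→58
Sum = 4+12+15+27+40+58 = 156.
SPT (increasing processing time): #115 #101 #108 #122 #129 #136.
#115: 0→3
#101: 3→7
#108: 7→15
#122: 15→27
#129: 27→40
#136: 40→58
Sum = 3+7+15+27+40+58 = 150.
LPT (decreasing processing time): #136 #129 #122 #108 #101 #115.
#136: 0→18
#129: 18→31
#122: 31→43
#108: 43→51
#101: 51→55
#115: 55→58
Sum = 18+31+43+51+55+58 = 256.
FIFO 156, SPT 150, LPT 256 → minimum 150.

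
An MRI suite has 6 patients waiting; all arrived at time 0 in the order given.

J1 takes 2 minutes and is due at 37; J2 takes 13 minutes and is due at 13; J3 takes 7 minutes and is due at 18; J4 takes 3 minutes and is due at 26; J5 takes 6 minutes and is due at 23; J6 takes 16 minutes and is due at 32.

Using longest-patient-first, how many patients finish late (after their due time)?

5

LPT (decreasing processing time): J6 J2 J3 J5 J4 J1.
J6: 0→16, due 32, tardiness 0
J2: 16→29, due 13, tardiness 16
J3: 29→36, due 18, tardiness 18
J5: 36→42, due 23, tardiness 19
J4: 42→45, due 26, tardiness 19
J1: 45→47, due 37, tardiness 10
Late patients: 5.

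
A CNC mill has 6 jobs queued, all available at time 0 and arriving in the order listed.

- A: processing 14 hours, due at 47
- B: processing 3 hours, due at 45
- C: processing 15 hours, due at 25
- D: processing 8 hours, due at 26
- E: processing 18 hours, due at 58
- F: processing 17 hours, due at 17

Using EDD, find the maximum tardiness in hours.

EDD (increasing due date): F C D B A E.
F: 0→17, due 17, tardiness 0
C: 17→32, due 25, tardiness 7
D: 32→40, due 26, tardiness 14
B: 40→43, due 45, tardiness 0
A: 43→57, due 47, tardiness 10
E: 57→75, due 58, tardiness 17
Maximum = 17.

17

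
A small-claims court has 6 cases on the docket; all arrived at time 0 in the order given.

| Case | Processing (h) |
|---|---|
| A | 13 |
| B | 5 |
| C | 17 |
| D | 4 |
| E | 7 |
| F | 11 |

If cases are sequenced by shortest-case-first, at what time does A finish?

40

SPT (increasing processing time): D B E F A C.
D: 0→4
B: 4→9
E: 9→16
F: 16→27
A: 27→40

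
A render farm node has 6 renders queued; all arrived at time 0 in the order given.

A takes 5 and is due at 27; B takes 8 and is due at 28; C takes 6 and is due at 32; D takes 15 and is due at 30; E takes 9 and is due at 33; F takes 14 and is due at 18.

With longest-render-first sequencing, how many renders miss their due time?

LPT (decreasing processing time): D F E B C A.
D: 0→15, due 30, tardiness 0
F: 15→29, due 18, tardiness 11
E: 29→38, due 33, tardiness 5
B: 38→46, due 28, tardiness 18
C: 46→52, due 32, tardiness 20
A: 52→57, due 27, tardiness 30
Late renders: 5.

5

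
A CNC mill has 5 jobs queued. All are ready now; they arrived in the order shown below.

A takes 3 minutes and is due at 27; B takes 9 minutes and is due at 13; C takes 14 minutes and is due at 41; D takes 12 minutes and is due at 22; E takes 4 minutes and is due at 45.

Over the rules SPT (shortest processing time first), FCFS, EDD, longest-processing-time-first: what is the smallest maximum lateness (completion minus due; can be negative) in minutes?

SPT (increasing processing time): A E B D C.
A: 0→3, due 27, lateness -24
E: 3→7, due 45, lateness -38
B: 7→16, due 13, lateness 3
D: 16→28, due 22, lateness 6
C: 28→42, due 41, lateness 1
Maximum = 6.
FIFO (arrival order): A B C D E.
A: 0→3, due 27, lateness -24
B: 3→12, due 13, lateness -1
C: 12→26, due 41, lateness -15
D: 26→38, due 22, lateness 16
E: 38→42, due 45, lateness -3
Maximum = 16.
EDD (increasing due date): B D A C E.
B: 0→9, due 13, lateness -4
D: 9→21, due 22, lateness -1
A: 21→24, due 27, lateness -3
C: 24→38, due 41, lateness -3
E: 38→42, due 45, lateness -3
Maximum = -1.
LPT (decreasing processing time): C D B E A.
C: 0→14, due 41, lateness -27
D: 14→26, due 22, lateness 4
B: 26→35, due 13, lateness 22
E: 35→39, due 45, lateness -6
A: 39→42, due 27, lateness 15
Maximum = 22.
SPT 6, FIFO 16, EDD -1, LPT 22 → minimum -1.

-1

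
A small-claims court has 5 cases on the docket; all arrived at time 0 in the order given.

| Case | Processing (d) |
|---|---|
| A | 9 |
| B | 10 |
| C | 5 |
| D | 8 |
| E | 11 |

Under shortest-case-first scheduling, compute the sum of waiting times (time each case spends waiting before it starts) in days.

72

SPT (increasing processing time): C D A B E.
C: waits 0, runs 0→5
D: waits 5, runs 5→13
A: waits 13, runs 13→22
B: waits 22, runs 22→32
E: waits 32, runs 32→43
Sum = 0+5+13+22+32 = 72.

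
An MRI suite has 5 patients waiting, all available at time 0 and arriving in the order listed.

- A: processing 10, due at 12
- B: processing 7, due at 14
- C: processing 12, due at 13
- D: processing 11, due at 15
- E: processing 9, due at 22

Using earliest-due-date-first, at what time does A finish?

10

EDD (increasing due date): A C B D E.
A: 0→10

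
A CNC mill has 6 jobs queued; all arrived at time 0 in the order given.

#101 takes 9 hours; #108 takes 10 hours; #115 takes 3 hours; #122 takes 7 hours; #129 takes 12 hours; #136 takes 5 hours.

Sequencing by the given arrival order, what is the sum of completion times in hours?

FIFO (arrival order): #101 #108 #115 #122 #129 #136.
#101: 0→9
#108: 9→19
#115: 19→22
#122: 22→29
#129: 29→41
#136: 41→46
Sum = 9+19+22+29+41+46 = 166.

166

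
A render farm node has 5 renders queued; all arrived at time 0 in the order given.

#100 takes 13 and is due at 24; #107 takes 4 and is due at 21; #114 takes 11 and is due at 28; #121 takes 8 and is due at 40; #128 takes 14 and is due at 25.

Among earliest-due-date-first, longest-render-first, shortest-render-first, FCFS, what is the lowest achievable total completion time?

125

EDD (increasing due date): #107 #100 #128 #114 #121.
#107: 0→4
#100: 4→17
#128: 17→31
#114: 31→42
#121: 42→50
Sum = 4+17+31+42+50 = 144.
LPT (decreasing processing time): #128 #100 #114 #121 #107.
#128: 0→14
#100: 14→27
#114: 27→38
#121: 38→46
#107: 46→50
Sum = 14+27+38+46+50 = 175.
SPT (increasing processing time): #107 #121 #114 #100 #128.
#107: 0→4
#121: 4→12
#114: 12→23
#100: 23→36
#128: 36→50
Sum = 4+12+23+36+50 = 125.
FIFO (arrival order): #100 #107 #114 #121 #128.
#100: 0→13
#107: 13→17
#114: 17→28
#121: 28→36
#128: 36→50
Sum = 13+17+28+36+50 = 144.
EDD 144, LPT 175, SPT 125, FIFO 144 → minimum 125.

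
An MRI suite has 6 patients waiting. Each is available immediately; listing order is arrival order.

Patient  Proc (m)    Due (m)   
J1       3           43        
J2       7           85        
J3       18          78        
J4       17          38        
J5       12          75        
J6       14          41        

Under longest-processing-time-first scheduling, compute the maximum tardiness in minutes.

28

LPT (decreasing processing time): J3 J4 J6 J5 J2 J1.
J3: 0→18, due 78, tardiness 0
J4: 18→35, due 38, tardiness 0
J6: 35→49, due 41, tardiness 8
J5: 49→61, due 75, tardiness 0
J2: 61→68, due 85, tardiness 0
J1: 68→71, due 43, tardiness 28
Maximum = 28.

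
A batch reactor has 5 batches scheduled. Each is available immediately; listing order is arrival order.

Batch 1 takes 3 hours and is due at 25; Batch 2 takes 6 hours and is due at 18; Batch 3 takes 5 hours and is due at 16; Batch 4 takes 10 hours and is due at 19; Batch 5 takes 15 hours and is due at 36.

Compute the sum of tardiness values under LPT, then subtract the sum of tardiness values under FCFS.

45

LPT (decreasing processing time): Batch 5 Batch 4 Batch 2 Batch 3 Batch 1.
Batch 5: 0→15, due 36, tardiness 0
Batch 4: 15→25, due 19, tardiness 6
Batch 2: 25→31, due 18, tardiness 13
Batch 3: 31→36, due 16, tardiness 20
Batch 1: 36→39, due 25, tardiness 14
Sum = 0+6+13+20+14 = 53.
FIFO (arrival order): Batch 1 Batch 2 Batch 3 Batch 4 Batch 5.
Batch 1: 0→3, due 25, tardiness 0
Batch 2: 3→9, due 18, tardiness 0
Batch 3: 9→14, due 16, tardiness 0
Batch 4: 14→24, due 19, tardiness 5
Batch 5: 24→39, due 36, tardiness 3
Sum = 0+0+0+5+3 = 8.
Difference = 53 − 8 = 45.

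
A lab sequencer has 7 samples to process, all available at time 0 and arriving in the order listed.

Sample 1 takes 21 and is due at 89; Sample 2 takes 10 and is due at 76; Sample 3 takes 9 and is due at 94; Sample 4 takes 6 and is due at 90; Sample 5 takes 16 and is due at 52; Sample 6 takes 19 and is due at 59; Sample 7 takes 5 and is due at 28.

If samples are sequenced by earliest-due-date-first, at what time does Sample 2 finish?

50

EDD (increasing due date): Sample 7 Sample 5 Sample 6 Sample 2 Sample 1 Sample 4 Sample 3.
Sample 7: 0→5
Sample 5: 5→21
Sample 6: 21→40
Sample 2: 40→50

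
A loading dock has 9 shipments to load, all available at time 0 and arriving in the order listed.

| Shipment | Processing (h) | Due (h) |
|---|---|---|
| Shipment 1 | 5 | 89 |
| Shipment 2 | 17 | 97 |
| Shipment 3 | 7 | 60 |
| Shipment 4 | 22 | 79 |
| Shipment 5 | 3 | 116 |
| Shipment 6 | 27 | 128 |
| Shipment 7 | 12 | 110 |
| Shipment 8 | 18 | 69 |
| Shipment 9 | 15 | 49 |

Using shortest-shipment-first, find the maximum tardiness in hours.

SPT (increasing processing time): Shipment 5 Shipment 1 Shipment 3 Shipment 7 Shipment 9 Shipment 2 Shipment 8 Shipment 4 Shipment 6.
Shipment 5: 0→3, due 116, tardiness 0
Shipment 1: 3→8, due 89, tardiness 0
Shipment 3: 8→15, due 60, tardiness 0
Shipment 7: 15→27, due 110, tardiness 0
Shipment 9: 27→42, due 49, tardiness 0
Shipment 2: 42→59, due 97, tardiness 0
Shipment 8: 59→77, due 69, tardiness 8
Shipment 4: 77→99, due 79, tardiness 20
Shipment 6: 99→126, due 128, tardiness 0
Maximum = 20.

20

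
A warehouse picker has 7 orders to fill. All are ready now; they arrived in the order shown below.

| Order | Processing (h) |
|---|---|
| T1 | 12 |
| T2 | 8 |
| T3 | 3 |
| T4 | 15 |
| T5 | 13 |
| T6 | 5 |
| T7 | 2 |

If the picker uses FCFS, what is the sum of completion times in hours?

FIFO (arrival order): T1 T2 T3 T4 T5 T6 T7.
T1: 0→12
T2: 12→20
T3: 20→23
T4: 23→38
T5: 38→51
T6: 51→56
T7: 56→58
Sum = 12+20+23+38+51+56+58 = 258.

258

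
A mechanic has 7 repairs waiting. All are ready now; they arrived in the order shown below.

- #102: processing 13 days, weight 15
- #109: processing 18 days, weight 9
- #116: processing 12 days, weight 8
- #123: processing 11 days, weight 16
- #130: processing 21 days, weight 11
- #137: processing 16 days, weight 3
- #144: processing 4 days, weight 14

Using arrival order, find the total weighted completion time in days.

4110

FIFO (arrival order): #102 #109 #116 #123 #130 #137 #144.
#102: finishes 13, weight 15, w·C = 195
#109: finishes 31, weight 9, w·C = 279
#116: finishes 43, weight 8, w·C = 344
#123: finishes 54, weight 16, w·C = 864
#130: finishes 75, weight 11, w·C = 825
#137: finishes 91, weight 3, w·C = 273
#144: finishes 95, weight 14, w·C = 1330
Sum = 195+279+344+864+825+273+1330 = 4110.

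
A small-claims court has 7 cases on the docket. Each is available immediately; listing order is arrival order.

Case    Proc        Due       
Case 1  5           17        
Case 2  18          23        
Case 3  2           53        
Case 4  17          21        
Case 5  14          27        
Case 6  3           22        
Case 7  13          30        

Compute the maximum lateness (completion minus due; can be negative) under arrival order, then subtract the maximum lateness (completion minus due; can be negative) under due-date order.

2

FIFO (arrival order): Case 1 Case 2 Case 3 Case 4 Case 5 Case 6 Case 7.
Case 1: 0→5, due 17, lateness -12
Case 2: 5→23, due 23, lateness 0
Case 3: 23→25, due 53, lateness -28
Case 4: 25→42, due 21, lateness 21
Case 5: 42→56, due 27, lateness 29
Case 6: 56→59, due 22, lateness 37
Case 7: 59→72, due 30, lateness 42
Maximum = 42.
EDD (increasing due date): Case 1 Case 4 Case 6 Case 2 Case 5 Case 7 Case 3.
Case 1: 0→5, due 17, lateness -12
Case 4: 5→22, due 21, lateness 1
Case 6: 22→25, due 22, lateness 3
Case 2: 25→43, due 23, lateness 20
Case 5: 43→57, due 27, lateness 30
Case 7: 57→70, due 30, lateness 40
Case 3: 70→72, due 53, lateness 19
Maximum = 40.
Difference = 42 − 40 = 2.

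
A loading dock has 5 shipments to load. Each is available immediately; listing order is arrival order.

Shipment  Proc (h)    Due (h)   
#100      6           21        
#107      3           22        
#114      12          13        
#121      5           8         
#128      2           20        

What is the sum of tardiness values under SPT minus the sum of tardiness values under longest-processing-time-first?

-10

SPT (increasing processing time): #128 #107 #121 #100 #114.
#128: 0→2, due 20, tardiness 0
#107: 2→5, due 22, tardiness 0
#121: 5→10, due 8, tardiness 2
#100: 10→16, due 21, tardiness 0
#114: 16→28, due 13, tardiness 15
Sum = 0+0+2+0+15 = 17.
LPT (decreasing processing time): #114 #100 #121 #107 #128.
#114: 0→12, due 13, tardiness 0
#100: 12→18, due 21, tardiness 0
#121: 18→23, due 8, tardiness 15
#107: 23→26, due 22, tardiness 4
#128: 26→28, due 20, tardiness 8
Sum = 0+0+15+4+8 = 27.
Difference = 17 − 27 = -10.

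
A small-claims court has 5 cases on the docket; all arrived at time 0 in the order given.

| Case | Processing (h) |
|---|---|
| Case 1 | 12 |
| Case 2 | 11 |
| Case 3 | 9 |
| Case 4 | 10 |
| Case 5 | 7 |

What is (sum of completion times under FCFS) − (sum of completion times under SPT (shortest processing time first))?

23

FIFO (arrival order): Case 1 Case 2 Case 3 Case 4 Case 5.
Case 1: 0→12
Case 2: 12→23
Case 3: 23→32
Case 4: 32→42
Case 5: 42→49
Sum = 12+23+32+42+49 = 158.
SPT (increasing processing time): Case 5 Case 3 Case 4 Case 2 Case 1.
Case 5: 0→7
Case 3: 7→16
Case 4: 16→26
Case 2: 26→37
Case 1: 37→49
Sum = 7+16+26+37+49 = 135.
Difference = 158 − 135 = 23.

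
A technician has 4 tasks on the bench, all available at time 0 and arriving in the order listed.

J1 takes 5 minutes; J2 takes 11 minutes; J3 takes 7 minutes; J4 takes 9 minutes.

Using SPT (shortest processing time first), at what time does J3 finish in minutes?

12

SPT (increasing processing time): J1 J3 J4 J2.
J1: 0→5
J3: 5→12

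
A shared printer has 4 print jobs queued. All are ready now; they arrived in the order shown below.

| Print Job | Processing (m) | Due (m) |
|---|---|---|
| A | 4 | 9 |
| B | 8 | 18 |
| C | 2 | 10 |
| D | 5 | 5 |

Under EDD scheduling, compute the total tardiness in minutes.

EDD (increasing due date): D A C B.
D: 0→5, due 5, tardiness 0
A: 5→9, due 9, tardiness 0
C: 9→11, due 10, tardiness 1
B: 11→19, due 18, tardiness 1
Sum = 0+0+1+1 = 2.

2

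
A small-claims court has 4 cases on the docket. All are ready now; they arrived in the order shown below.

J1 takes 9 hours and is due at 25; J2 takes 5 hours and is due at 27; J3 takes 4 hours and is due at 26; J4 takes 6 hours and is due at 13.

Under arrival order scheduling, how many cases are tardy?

FIFO (arrival order): J1 J2 J3 J4.
J1: 0→9, due 25, tardiness 0
J2: 9→14, due 27, tardiness 0
J3: 14→18, due 26, tardiness 0
J4: 18→24, due 13, tardiness 11
Late cases: 1.

1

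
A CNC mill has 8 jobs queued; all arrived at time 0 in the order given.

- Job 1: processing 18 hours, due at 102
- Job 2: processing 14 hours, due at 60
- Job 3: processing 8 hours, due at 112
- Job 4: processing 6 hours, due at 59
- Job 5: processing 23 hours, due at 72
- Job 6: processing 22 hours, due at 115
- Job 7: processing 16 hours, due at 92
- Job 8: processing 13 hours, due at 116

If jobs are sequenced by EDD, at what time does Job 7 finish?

EDD (increasing due date): Job 4 Job 2 Job 5 Job 7 Job 1 Job 3 Job 6 Job 8.
Job 4: 0→6
Job 2: 6→20
Job 5: 20→43
Job 7: 43→59

59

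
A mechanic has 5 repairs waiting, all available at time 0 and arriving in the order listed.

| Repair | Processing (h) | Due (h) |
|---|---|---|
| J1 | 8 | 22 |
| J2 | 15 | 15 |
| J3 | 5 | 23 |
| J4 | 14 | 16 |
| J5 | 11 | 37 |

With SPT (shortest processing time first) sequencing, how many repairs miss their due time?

SPT (increasing processing time): J3 J1 J5 J4 J2.
J3: 0→5, due 23, tardiness 0
J1: 5→13, due 22, tardiness 0
J5: 13→24, due 37, tardiness 0
J4: 24→38, due 16, tardiness 22
J2: 38→53, due 15, tardiness 38
Late repairs: 2.

2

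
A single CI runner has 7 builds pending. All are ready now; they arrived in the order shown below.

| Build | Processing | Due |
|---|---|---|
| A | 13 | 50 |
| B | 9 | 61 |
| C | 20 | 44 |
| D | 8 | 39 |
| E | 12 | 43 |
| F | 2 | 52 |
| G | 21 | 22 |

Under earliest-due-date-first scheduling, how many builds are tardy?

EDD (increasing due date): G D E C A F B.
G: 0→21, due 22, tardiness 0
D: 21→29, due 39, tardiness 0
E: 29→41, due 43, tardiness 0
C: 41→61, due 44, tardiness 17
A: 61→74, due 50, tardiness 24
F: 74→76, due 52, tardiness 24
B: 76→85, due 61, tardiness 24
Late builds: 4.

4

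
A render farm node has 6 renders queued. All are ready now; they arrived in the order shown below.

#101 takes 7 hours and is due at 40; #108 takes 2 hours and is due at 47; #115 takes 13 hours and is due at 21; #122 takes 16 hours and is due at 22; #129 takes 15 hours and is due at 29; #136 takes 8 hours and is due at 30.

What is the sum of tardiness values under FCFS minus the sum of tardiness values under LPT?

FIFO (arrival order): #101 #108 #115 #122 #129 #136.
#101: 0→7, due 40, tardiness 0
#108: 7→9, due 47, tardiness 0
#115: 9→22, due 21, tardiness 1
#122: 22→38, due 22, tardiness 16
#129: 38→53, due 29, tardiness 24
#136: 53→61, due 30, tardiness 31
Sum = 0+0+1+16+24+31 = 72.
LPT (decreasing processing time): #122 #129 #115 #136 #101 #108.
#122: 0→16, due 22, tardiness 0
#129: 16→31, due 29, tardiness 2
#115: 31→44, due 21, tardiness 23
#136: 44→52, due 30, tardiness 22
#101: 52→59, due 40, tardiness 19
#108: 59→61, due 47, tardiness 14
Sum = 0+2+23+22+19+14 = 80.
Difference = 72 − 80 = -8.

-8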